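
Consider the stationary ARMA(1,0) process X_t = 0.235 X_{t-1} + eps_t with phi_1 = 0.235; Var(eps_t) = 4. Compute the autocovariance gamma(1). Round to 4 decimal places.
\gamma(1) = 0.9949

Multiply the model equation by X_{t-k} and take expectations. With theta_0 = psi_0 = 1 and psi_j the MA(infinity) weights, this gives
  gamma(k) - sum_i phi_i gamma(k-i) = c_k,
  c_k = sigma^2 * sum_{j=k..q} theta_j psi_{j-k}   (c_k = 0 for k > q),
using gamma(-m) = gamma(m).
Pure AR (q = 0): c_0 = sigma^2 = 4, c_k = 0 for k >= 1.
Equations for k = 0 and k = 1 (AR order 1):
  gamma(0) = phi_1 gamma(1) + c_0
  gamma(1) = phi_1 gamma(0) + c_1
Substituting the second into the first: gamma(0) (1 - phi_1^2) = c_0 + phi_1 c_1, so
  gamma(0) = c_0 / (1 - phi_1^2) = 4 / (1 - (0.235)^2) = 4 / 0.944775 = 4.233812.
  gamma(1) = phi_1 gamma(0) = (0.235)(4.233812) = 0.994946.
Therefore gamma(1) = 0.9949 (to 4 decimal places).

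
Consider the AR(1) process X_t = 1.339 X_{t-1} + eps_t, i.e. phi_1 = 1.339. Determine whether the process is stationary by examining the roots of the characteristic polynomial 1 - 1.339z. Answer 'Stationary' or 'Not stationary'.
\text{Not stationary}

The AR(p) characteristic polynomial is P(z) = 1 - 1.339z.
Stationarity requires all roots to lie outside the unit circle, i.e. |z| > 1 for every root.
This is linear in z: 1 + (-1.339) z = 0  =>  z = -1/(-1.339) = 0.746826,  |z| = 0.746826.
Moduli of all roots: 0.7468.
All moduli strictly greater than 1? No.
Verdict: Not stationary.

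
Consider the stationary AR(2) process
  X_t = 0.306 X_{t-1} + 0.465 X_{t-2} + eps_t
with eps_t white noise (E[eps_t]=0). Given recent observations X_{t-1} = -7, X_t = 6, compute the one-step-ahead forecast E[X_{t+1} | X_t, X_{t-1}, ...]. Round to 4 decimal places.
E[X_{t+1} \mid \mathcal F_t] = -1.4190

For an AR(p) model X_t = c + sum_i phi_i X_{t-i} + eps_t, the
one-step-ahead conditional mean is
  E[X_{t+1} | X_t, ...] = c + sum_i phi_i X_{t+1-i}.
Substitute known values:
  E[X_{t+1} | ...] = (0.306) * (6) + (0.465) * (-7)
                   = -1.4190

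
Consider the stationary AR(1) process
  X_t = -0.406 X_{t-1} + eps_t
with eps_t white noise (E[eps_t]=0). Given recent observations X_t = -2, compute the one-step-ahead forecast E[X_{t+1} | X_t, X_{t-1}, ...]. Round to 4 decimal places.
E[X_{t+1} \mid \mathcal F_t] = 0.8120

For an AR(p) model X_t = c + sum_i phi_i X_{t-i} + eps_t, the
one-step-ahead conditional mean is
  E[X_{t+1} | X_t, ...] = c + sum_i phi_i X_{t+1-i}.
Substitute known values:
  E[X_{t+1} | ...] = (-0.406) * (-2)
                   = 0.8120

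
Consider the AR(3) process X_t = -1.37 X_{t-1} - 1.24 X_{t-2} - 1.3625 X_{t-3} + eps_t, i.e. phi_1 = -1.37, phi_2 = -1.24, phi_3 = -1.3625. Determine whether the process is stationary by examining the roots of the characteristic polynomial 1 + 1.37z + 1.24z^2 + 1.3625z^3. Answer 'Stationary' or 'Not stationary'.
\text{Not stationary}

The AR(p) characteristic polynomial is P(z) = 1 + 1.37z + 1.24z^2 + 1.3625z^3.
Stationarity requires all roots to lie outside the unit circle, i.e. |z| > 1 for every root.
Degree 3: look for a simple real root z0 first, then factor out (1 - z/z0) and solve the remaining quadratic.
Testing z0 = -0.8: P(-0.8) = 1 + (1.37)(-0.8) + (1.24)(-0.8)^2 + (1.3625)(-0.8)^3
  = 1 + (-1.096) + (0.7936) + (-0.6976) = 0.  So z_0 = -0.8 is a root, |z_0| = 0.8.
Divide out the factor (1 + 1.25 z) = (1 - z/z0) (since 1/z0 = -1.25):
  P(z) = (1 + 1.25 z)(1 + (0.12) z + (1.09) z^2)
  [check: z-coef 0.12 - (-1.25) = 1.37; z^2-coef 1.09 - (-1.25)(0.12) = 1.24; z^3-coef -(-1.25)(1.09) = 1.3625.]
Remaining roots from the quadratic factor 1 + (0.12) z + (1.09) z^2:
  Set 1 + (0.12) z + (1.09) z^2 = 0, i.e. a z^2 + b z + c = 0 with a = 1.09, b = 0.12, c = 1.
  Discriminant D = b^2 - 4ac = (0.12)^2 - 4*(1.09)*1 = 0.0144 - (4.36) = -4.3456.
  D < 0, so the roots are the complex-conjugate pair z = (-b +/- i sqrt(-D)) / (2a) = -0.055 +/- 0.9562i.
  For a conjugate pair |z|^2 = z * conj(z) = (product of roots) = c/a = 1/(1.09) = 0.917431, so |z| = sqrt(0.917431) = 0.9578 for both roots.
Moduli of all roots: 0.8000, 0.9578, 0.9578.
All moduli strictly greater than 1? No.
Verdict: Not stationary.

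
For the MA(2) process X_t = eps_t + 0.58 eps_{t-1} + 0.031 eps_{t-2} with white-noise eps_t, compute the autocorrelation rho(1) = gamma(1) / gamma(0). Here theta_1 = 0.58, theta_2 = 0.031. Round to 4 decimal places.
\rho(1) = 0.4471

For an MA(q) process with theta_0 = 1, the autocovariance is
  gamma(k) = sigma^2 * sum_{i=0..q-k} theta_i * theta_{i+k},
and rho(k) = gamma(k) / gamma(0). Sigma^2 cancels.
  numerator   = (1)*(0.58) + (0.58)*(0.031) = 0.59798.
  denominator = (1)^2 + (0.58)^2 + (0.031)^2 = 1.337361.
  rho(1) = 0.59798 / 1.337361 = 0.4471.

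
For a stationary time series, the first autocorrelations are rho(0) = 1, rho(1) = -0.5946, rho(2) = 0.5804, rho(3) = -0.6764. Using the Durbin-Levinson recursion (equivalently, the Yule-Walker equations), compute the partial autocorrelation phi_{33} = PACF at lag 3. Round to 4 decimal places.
\phi_{33} = -0.4300

The PACF at lag k is phi_{kk}, the last component of the solution
to the Yule-Walker system G_k phi = r_k where
  (G_k)_{ij} = rho(|i - j|), (r_k)_i = rho(i), i,j = 1..k.
Equivalently, Durbin-Levinson gives phi_{kk} iteratively:
  phi_{11} = rho(1)
  phi_{kk} = [rho(k) - sum_{j=1..k-1} phi_{k-1,j} rho(k-j)]
            / [1 - sum_{j=1..k-1} phi_{k-1,j} rho(j)],
  phi_{k,j} = phi_{k-1,j} - phi_{kk} phi_{k-1,k-j},  j = 1..k-1.
Step k = 1:
  phi_11 = rho(1) = -0.5946.
Step k = 2:
  phi_22 = [rho(2) - phi_11 rho(1)] / [1 - phi_11 rho(1)] = [0.5804 - (-0.5946)(-0.5946)] / [1 - (-0.5946)(-0.5946)]
         = 0.22685084 / 0.64645084 = 0.350917.
  Update: phi_21 = phi_11 - phi_22 phi_11 = -0.5946 - (0.350917)(-0.5946) = -0.385945.
Step k = 3:
  phi_33 = [rho(3) - phi_21 rho(2) - phi_22 rho(1)] / [1 - phi_21 rho(1) - phi_22 rho(2)]
    numerator   = -0.6764 - (-0.385945)(0.5804) - (0.350917)(-0.5946) = -0.24374232
    denominator = 1 - (-0.385945)(-0.5946) - (0.350917)(0.5804) = 0.56684494
  phi_33 = -0.24374232 / 0.56684494 = -0.43.
Therefore phi_{33} = -0.4300.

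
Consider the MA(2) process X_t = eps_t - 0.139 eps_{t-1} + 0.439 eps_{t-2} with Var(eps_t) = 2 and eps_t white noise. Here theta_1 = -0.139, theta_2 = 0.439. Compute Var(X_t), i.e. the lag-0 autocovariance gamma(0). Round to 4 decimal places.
\gamma(0) = 2.4241

For an MA(q) process X_t = eps_t + sum_i theta_i eps_{t-i} with
Var(eps_t) = sigma^2, the variance is
  gamma(0) = sigma^2 * (1 + sum_i theta_i^2).
  sum_i theta_i^2 = (-0.139)^2 + (0.439)^2 = 0.019321 + 0.192721 = 0.212042.
  gamma(0) = 2 * (1 + 0.212042) = 2 * 1.212042 = 2.424084, which rounds to 2.4241.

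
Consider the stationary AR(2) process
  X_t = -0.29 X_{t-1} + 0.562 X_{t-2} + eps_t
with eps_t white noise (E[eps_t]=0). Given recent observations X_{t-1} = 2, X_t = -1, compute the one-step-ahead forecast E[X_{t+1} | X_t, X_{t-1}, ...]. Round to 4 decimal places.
E[X_{t+1} \mid \mathcal F_t] = 1.4140

For an AR(p) model X_t = c + sum_i phi_i X_{t-i} + eps_t, the
one-step-ahead conditional mean is
  E[X_{t+1} | X_t, ...] = c + sum_i phi_i X_{t+1-i}.
Substitute known values:
  E[X_{t+1} | ...] = (-0.29) * (-1) + (0.562) * (2)
                   = 1.4140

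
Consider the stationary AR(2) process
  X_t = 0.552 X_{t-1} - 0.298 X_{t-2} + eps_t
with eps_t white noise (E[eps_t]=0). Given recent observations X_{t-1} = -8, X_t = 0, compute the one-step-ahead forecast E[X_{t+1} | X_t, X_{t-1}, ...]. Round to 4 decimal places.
E[X_{t+1} \mid \mathcal F_t] = 2.3840

For an AR(p) model X_t = c + sum_i phi_i X_{t-i} + eps_t, the
one-step-ahead conditional mean is
  E[X_{t+1} | X_t, ...] = c + sum_i phi_i X_{t+1-i}.
Substitute known values:
  E[X_{t+1} | ...] = (0.552) * (0) + (-0.298) * (-8)
                   = 2.3840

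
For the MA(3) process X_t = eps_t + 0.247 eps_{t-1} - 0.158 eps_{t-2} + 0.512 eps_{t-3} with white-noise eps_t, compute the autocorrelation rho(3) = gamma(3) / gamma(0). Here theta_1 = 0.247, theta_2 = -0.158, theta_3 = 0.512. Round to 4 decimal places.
\rho(3) = 0.3798

For an MA(q) process with theta_0 = 1, the autocovariance is
  gamma(k) = sigma^2 * sum_{i=0..q-k} theta_i * theta_{i+k},
and rho(k) = gamma(k) / gamma(0). Sigma^2 cancels.
  numerator   = (1)*(0.512) = 0.512.
  denominator = (1)^2 + (0.247)^2 + (-0.158)^2 + (0.512)^2 = 1.348117.
  rho(3) = 0.512 / 1.348117 = 0.3798.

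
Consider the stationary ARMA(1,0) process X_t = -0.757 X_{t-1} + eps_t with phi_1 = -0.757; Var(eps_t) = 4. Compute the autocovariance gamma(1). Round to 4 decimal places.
\gamma(1) = -7.0921

Multiply the model equation by X_{t-k} and take expectations. With theta_0 = psi_0 = 1 and psi_j the MA(infinity) weights, this gives
  gamma(k) - sum_i phi_i gamma(k-i) = c_k,
  c_k = sigma^2 * sum_{j=k..q} theta_j psi_{j-k}   (c_k = 0 for k > q),
using gamma(-m) = gamma(m).
Pure AR (q = 0): c_0 = sigma^2 = 4, c_k = 0 for k >= 1.
Equations for k = 0 and k = 1 (AR order 1):
  gamma(0) = phi_1 gamma(1) + c_0
  gamma(1) = phi_1 gamma(0) + c_1
Substituting the second into the first: gamma(0) (1 - phi_1^2) = c_0 + phi_1 c_1, so
  gamma(0) = c_0 / (1 - phi_1^2) = 4 / (1 - (-0.757)^2) = 4 / 0.426951 = 9.368757.
  gamma(1) = phi_1 gamma(0) = (-0.757)(9.368757) = -7.092149.
Therefore gamma(1) = -7.0921 (to 4 decimal places).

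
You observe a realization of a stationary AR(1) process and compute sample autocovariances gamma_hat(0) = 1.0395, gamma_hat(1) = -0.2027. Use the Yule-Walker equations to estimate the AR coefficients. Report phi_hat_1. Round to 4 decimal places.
\hat\phi_{1} = -0.1950

The Yule-Walker equations for an AR(p) process read, in matrix form,
  Gamma_p phi = r_p,   with   (Gamma_p)_{ij} = gamma(|i - j|),
                       (r_p)_i = gamma(i),   i,j = 1..p.
Substitute the sample gammas (Toeplitz matrix and right-hand side of size 1):
  Gamma_p = [[1.0395]]
  r_p     = [-0.2027]
With p = 1 this is the single equation gamma(0) phi_1 = gamma(1):
  phi_hat_1 = gamma(1) / gamma(0) = -0.2027 / 1.0395 = -0.1950.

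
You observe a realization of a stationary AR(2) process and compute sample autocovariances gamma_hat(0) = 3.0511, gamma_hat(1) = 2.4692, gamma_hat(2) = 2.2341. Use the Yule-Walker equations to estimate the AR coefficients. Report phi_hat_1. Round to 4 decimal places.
\hat\phi_{1} = 0.6280

The Yule-Walker equations for an AR(p) process read, in matrix form,
  Gamma_p phi = r_p,   with   (Gamma_p)_{ij} = gamma(|i - j|),
                       (r_p)_i = gamma(i),   i,j = 1..p.
Substitute the sample gammas (Toeplitz matrix and right-hand side of size 2):
  Gamma_p = [[3.0511, 2.4692], [2.4692, 3.0511]]
  r_p     = [2.4692, 2.2341]
Written out:
  3.0511 phi_1 + 2.4692 phi_2 = 2.4692
  2.4692 phi_1 + 3.0511 phi_2 = 2.2341
Solve by Cramer's rule:
  det = gamma(0)^2 - gamma(1)^2 = (3.0511)^2 - (2.4692)^2 = 9.30921121 - 6.09694864 = 3.21226257
  phi_hat_1 = [gamma(1) gamma(0) - gamma(1) gamma(2)] / det = [(2.4692)(3.0511) - (2.4692)(2.2341)] / 3.21226257 = 2.0173364 / 3.21226257 = 0.628
  phi_hat_2 = [gamma(0) gamma(2) - gamma(1)^2] / det = [(3.0511)(2.2341) - (2.4692)^2] / 3.21226257 = 0.71951387 / 3.21226257 = 0.224
So phi_hat = [0.6280, 0.2240].
Therefore phi_hat_1 = 0.6280.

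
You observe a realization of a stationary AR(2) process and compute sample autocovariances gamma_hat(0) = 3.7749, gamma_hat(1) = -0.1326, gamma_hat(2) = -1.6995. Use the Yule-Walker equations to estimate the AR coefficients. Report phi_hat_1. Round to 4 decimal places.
\hat\phi_{1} = -0.0510

The Yule-Walker equations for an AR(p) process read, in matrix form,
  Gamma_p phi = r_p,   with   (Gamma_p)_{ij} = gamma(|i - j|),
                       (r_p)_i = gamma(i),   i,j = 1..p.
Substitute the sample gammas (Toeplitz matrix and right-hand side of size 2):
  Gamma_p = [[3.7749, -0.1326], [-0.1326, 3.7749]]
  r_p     = [-0.1326, -1.6995]
Written out:
  3.7749 phi_1 - 0.1326 phi_2 = -0.1326
  -0.1326 phi_1 + 3.7749 phi_2 = -1.6995
Solve by Cramer's rule:
  det = gamma(0)^2 - gamma(1)^2 = (3.7749)^2 - (-0.1326)^2 = 14.24987001 - 0.01758276 = 14.23228725
  phi_hat_1 = [gamma(1) gamma(0) - gamma(1) gamma(2)] / det = [(-0.1326)(3.7749) - (-0.1326)(-1.6995)] / 14.23228725 = -0.72590544 / 14.23228725 = -0.051
  phi_hat_2 = [gamma(0) gamma(2) - gamma(1)^2] / det = [(3.7749)(-1.6995) - (-0.1326)^2] / 14.23228725 = -6.43302531 / 14.23228725 = -0.452
So phi_hat = [-0.0510, -0.4520].
Therefore phi_hat_1 = -0.0510.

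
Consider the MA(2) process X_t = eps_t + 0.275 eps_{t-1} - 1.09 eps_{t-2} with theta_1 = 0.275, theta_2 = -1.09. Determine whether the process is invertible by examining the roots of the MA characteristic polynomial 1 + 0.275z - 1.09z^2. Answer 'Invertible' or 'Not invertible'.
\text{Not invertible}

The MA(q) characteristic polynomial is P(z) = 1 + 0.275z - 1.09z^2.
Invertibility requires all roots to lie outside the unit circle, i.e. |z| > 1 for every root.
Set 1 + (0.275) z + (-1.09) z^2 = 0, i.e. a z^2 + b z + c = 0 with a = -1.09, b = 0.275, c = 1.
Discriminant D = b^2 - 4ac = (0.275)^2 - 4*(-1.09)*1 = 0.075625 - (-4.36) = 4.435625.
D >= 0, so the roots are real: z = (-b +/- sqrt(D)) / (2a) = (-0.275 +/- 2.106092) / (-2.18).
  z_1 = (-0.275 + 2.106092) / (-2.18) = -0.84,   |z_1| = 0.84.
  z_2 = (-0.275 - 2.106092) / (-2.18) = 1.0922,   |z_2| = 1.0922.
Moduli of all roots: 0.8400, 1.0922.
All moduli strictly greater than 1? No.
Verdict: Not invertible.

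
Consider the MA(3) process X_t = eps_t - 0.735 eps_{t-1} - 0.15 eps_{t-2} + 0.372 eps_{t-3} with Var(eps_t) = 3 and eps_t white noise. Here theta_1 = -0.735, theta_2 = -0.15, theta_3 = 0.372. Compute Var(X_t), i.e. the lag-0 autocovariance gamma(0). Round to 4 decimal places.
\gamma(0) = 5.1033

For an MA(q) process X_t = eps_t + sum_i theta_i eps_{t-i} with
Var(eps_t) = sigma^2, the variance is
  gamma(0) = sigma^2 * (1 + sum_i theta_i^2).
  sum_i theta_i^2 = (-0.735)^2 + (-0.15)^2 + (0.372)^2 = 0.540225 + 0.0225 + 0.138384 = 0.701109.
  gamma(0) = 3 * (1 + 0.701109) = 3 * 1.701109 = 5.103327, which rounds to 5.1033.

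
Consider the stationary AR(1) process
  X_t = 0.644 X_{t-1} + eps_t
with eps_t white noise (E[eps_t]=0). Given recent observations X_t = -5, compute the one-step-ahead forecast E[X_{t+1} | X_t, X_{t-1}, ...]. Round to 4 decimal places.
E[X_{t+1} \mid \mathcal F_t] = -3.2200

For an AR(p) model X_t = c + sum_i phi_i X_{t-i} + eps_t, the
one-step-ahead conditional mean is
  E[X_{t+1} | X_t, ...] = c + sum_i phi_i X_{t+1-i}.
Substitute known values:
  E[X_{t+1} | ...] = (0.644) * (-5)
                   = -3.2200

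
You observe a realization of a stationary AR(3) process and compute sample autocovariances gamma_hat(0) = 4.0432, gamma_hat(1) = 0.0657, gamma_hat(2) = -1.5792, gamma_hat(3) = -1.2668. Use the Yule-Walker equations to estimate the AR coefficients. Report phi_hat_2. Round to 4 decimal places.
\hat\phi_{2} = -0.3830

The Yule-Walker equations for an AR(p) process read, in matrix form,
  Gamma_p phi = r_p,   with   (Gamma_p)_{ij} = gamma(|i - j|),
                       (r_p)_i = gamma(i),   i,j = 1..p.
Substitute the sample gammas (Toeplitz matrix and right-hand side of size 3):
  Gamma_p = [[4.0432, 0.0657, -1.5792], [0.0657, 4.0432, 0.0657], [-1.5792, 0.0657, 4.0432]]
  r_p     = [0.0657, -1.5792, -1.2668]
Written out (R1..R3):
  (R1) 4.0432 phi_1 + 0.0657 phi_2 - 1.5792 phi_3 = 0.0657
  (R2) 0.0657 phi_1 + 4.0432 phi_2 + 0.0657 phi_3 = -1.5792
  (R3) -1.5792 phi_1 + 0.0657 phi_2 + 4.0432 phi_3 = -1.2668
Gaussian elimination:
  R2 <- R2 - (0.0657/4.0432) R1 = R2 - (0.01625) R1:  4.042132 phi_2 + 0.091361 phi_3 = -1.580268
  R3 <- R3 - (-1.5792/4.0432) R1 = R3 - (-0.390582) R1:  0.091361 phi_2 + 3.426393 phi_3 = -1.241139
  R3 <- R3 - (0.091361/4.042132) R2 = R3 - (0.022602) R2:  3.424328 phi_3 = -1.205421
Back-substitution:
  phi_hat_3 = -1.205421 / 3.424328 = -0.352017
  phi_hat_2 = (-1.580268 - (0.091361)(-0.352017)) / 4.042132 = -0.382993
  phi_hat_1 = (0.0657 - (0.0657)(-0.382993) - (-1.5792)(-0.352017)) / 4.0432 = -0.115018
So phi_hat = [-0.1150, -0.3830, -0.3520].
Therefore phi_hat_2 = -0.3830.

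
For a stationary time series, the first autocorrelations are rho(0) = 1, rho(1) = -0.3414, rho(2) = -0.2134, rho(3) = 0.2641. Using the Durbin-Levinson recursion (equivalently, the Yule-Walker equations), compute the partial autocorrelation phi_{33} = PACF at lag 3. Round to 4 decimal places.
\phi_{33} = 0.0480

The PACF at lag k is phi_{kk}, the last component of the solution
to the Yule-Walker system G_k phi = r_k where
  (G_k)_{ij} = rho(|i - j|), (r_k)_i = rho(i), i,j = 1..k.
Equivalently, Durbin-Levinson gives phi_{kk} iteratively:
  phi_{11} = rho(1)
  phi_{kk} = [rho(k) - sum_{j=1..k-1} phi_{k-1,j} rho(k-j)]
            / [1 - sum_{j=1..k-1} phi_{k-1,j} rho(j)],
  phi_{k,j} = phi_{k-1,j} - phi_{kk} phi_{k-1,k-j},  j = 1..k-1.
Step k = 1:
  phi_11 = rho(1) = -0.3414.
Step k = 2:
  phi_22 = [rho(2) - phi_11 rho(1)] / [1 - phi_11 rho(1)] = [-0.2134 - (-0.3414)(-0.3414)] / [1 - (-0.3414)(-0.3414)]
         = -0.32995396 / 0.88344604 = -0.373485.
  Update: phi_21 = phi_11 - phi_22 phi_11 = -0.3414 - (-0.373485)(-0.3414) = -0.468908.
Step k = 3:
  phi_33 = [rho(3) - phi_21 rho(2) - phi_22 rho(1)] / [1 - phi_21 rho(1) - phi_22 rho(2)]
    numerator   = 0.2641 - (-0.468908)(-0.2134) - (-0.373485)(-0.3414) = 0.03652725
    denominator = 1 - (-0.468908)(-0.3414) - (-0.373485)(-0.2134) = 0.76021314
  phi_33 = 0.03652725 / 0.76021314 = 0.048.
Therefore phi_{33} = 0.0480.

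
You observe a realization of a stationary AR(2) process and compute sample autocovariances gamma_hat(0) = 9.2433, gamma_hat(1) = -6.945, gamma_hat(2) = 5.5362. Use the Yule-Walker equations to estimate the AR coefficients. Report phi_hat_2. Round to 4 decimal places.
\hat\phi_{2} = 0.0790

The Yule-Walker equations for an AR(p) process read, in matrix form,
  Gamma_p phi = r_p,   with   (Gamma_p)_{ij} = gamma(|i - j|),
                       (r_p)_i = gamma(i),   i,j = 1..p.
Substitute the sample gammas (Toeplitz matrix and right-hand side of size 2):
  Gamma_p = [[9.2433, -6.945], [-6.945, 9.2433]]
  r_p     = [-6.945, 5.5362]
Written out:
  9.2433 phi_1 - 6.945 phi_2 = -6.945
  -6.945 phi_1 + 9.2433 phi_2 = 5.5362
Solve by Cramer's rule:
  det = gamma(0)^2 - gamma(1)^2 = (9.2433)^2 - (-6.945)^2 = 85.43859489 - 48.233025 = 37.20556989
  phi_hat_1 = [gamma(1) gamma(0) - gamma(1) gamma(2)] / det = [(-6.945)(9.2433) - (-6.945)(5.5362)] / 37.20556989 = -25.7458095 / 37.20556989 = -0.692
  phi_hat_2 = [gamma(0) gamma(2) - gamma(1)^2] / det = [(9.2433)(5.5362) - (-6.945)^2] / 37.20556989 = 2.93973246 / 37.20556989 = 0.079
So phi_hat = [-0.6920, 0.0790].
Therefore phi_hat_2 = 0.0790.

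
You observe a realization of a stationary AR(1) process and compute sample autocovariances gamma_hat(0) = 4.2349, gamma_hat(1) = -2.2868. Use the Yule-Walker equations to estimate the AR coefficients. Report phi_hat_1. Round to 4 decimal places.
\hat\phi_{1} = -0.5400

The Yule-Walker equations for an AR(p) process read, in matrix form,
  Gamma_p phi = r_p,   with   (Gamma_p)_{ij} = gamma(|i - j|),
                       (r_p)_i = gamma(i),   i,j = 1..p.
Substitute the sample gammas (Toeplitz matrix and right-hand side of size 1):
  Gamma_p = [[4.2349]]
  r_p     = [-2.2868]
With p = 1 this is the single equation gamma(0) phi_1 = gamma(1):
  phi_hat_1 = gamma(1) / gamma(0) = -2.2868 / 4.2349 = -0.5400.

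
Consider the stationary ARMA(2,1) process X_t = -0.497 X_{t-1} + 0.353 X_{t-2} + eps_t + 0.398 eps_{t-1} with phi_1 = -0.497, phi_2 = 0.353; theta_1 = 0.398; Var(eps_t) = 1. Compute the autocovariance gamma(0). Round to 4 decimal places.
\gamma(0) = 1.5242

Multiply the model equation by X_{t-k} and take expectations. With theta_0 = psi_0 = 1 and psi_j the MA(infinity) weights, this gives
  gamma(k) - sum_i phi_i gamma(k-i) = c_k,
  c_k = sigma^2 * sum_{j=k..q} theta_j psi_{j-k}   (c_k = 0 for k > q),
using gamma(-m) = gamma(m).
psi-weights needed (psi_j = theta_j + sum_i phi_i psi_{j-i}):
  psi_1 = theta_1 + phi_1 = 0.398 + (-0.497) = -0.099
Right-hand sides:
  c_0 = sigma^2 (1 + theta_1 psi_1) = 1 * (1 + (0.398)(-0.099)) = 1 * 0.960598 = 0.960598
  c_1 = sigma^2 theta_1 = 1 * (0.398) = 0.398
  c_2 = 0
Equations for k = 0, 1, 2 (AR order 2, c_2 = 0):
  (E0) gamma(0) = phi_1 gamma(1) + phi_2 gamma(2) + c_0
  (E1) gamma(1) = phi_1 gamma(0) + phi_2 gamma(1) + c_1
  (E2) gamma(2) = phi_1 gamma(1) + phi_2 gamma(0)
From (E1): gamma(1) = A gamma(0) + B with
  A = phi_1 / (1 - phi_2) = -0.497 / 0.647 = -0.768161,   B = c_1 / (1 - phi_2) = 0.398 / 0.647 = 0.615147.
Insert (E2) into (E0): gamma(0) (1 - phi_2^2) = phi_1 (1 + phi_2) gamma(1) + c_0.
  phi_1 (1 + phi_2) = (-0.497)(1.353) = -0.672441,   1 - phi_2^2 = 0.875391.
Replace gamma(1) by A gamma(0) + B and collect gamma(0):
  gamma(0) [0.875391 - (-0.672441)(-0.768161)] = (-0.672441)(0.615147) + 0.960598
  gamma(0) * 0.358848 = 0.546948
  gamma(0) = 0.546948 / 0.358848 = 1.524177.
Therefore gamma(0) = 1.5242 (to 4 decimal places).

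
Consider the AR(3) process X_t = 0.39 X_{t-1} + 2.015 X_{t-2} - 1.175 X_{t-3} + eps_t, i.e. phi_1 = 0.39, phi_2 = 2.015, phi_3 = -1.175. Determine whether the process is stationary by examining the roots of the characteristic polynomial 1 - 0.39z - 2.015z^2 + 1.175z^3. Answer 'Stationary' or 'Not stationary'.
\text{Not stationary}

The AR(p) characteristic polynomial is P(z) = 1 - 0.39z - 2.015z^2 + 1.175z^3.
Stationarity requires all roots to lie outside the unit circle, i.e. |z| > 1 for every root.
Degree 3: look for a simple real root z0 first, then factor out (1 - z/z0) and solve the remaining quadratic.
Testing z0 = 0.8: P(0.8) = 1 + (-0.39)(0.8) + (-2.015)(0.8)^2 + (1.175)(0.8)^3
  = 1 + (-0.312) + (-1.2896) + (0.6016) = 0.  So z_0 = 0.8 is a root, |z_0| = 0.8.
Divide out the factor (1 - 1.25 z) = (1 - z/z0) (since 1/z0 = 1.25):
  P(z) = (1 - 1.25 z)(1 + (0.86) z + (-0.94) z^2)
  [check: z-coef 0.86 - (1.25) = -0.39; z^2-coef -0.94 - (1.25)(0.86) = -2.015; z^3-coef -(1.25)(-0.94) = 1.175.]
Remaining roots from the quadratic factor 1 + (0.86) z + (-0.94) z^2:
  Set 1 + (0.86) z + (-0.94) z^2 = 0, i.e. a z^2 + b z + c = 0 with a = -0.94, b = 0.86, c = 1.
  Discriminant D = b^2 - 4ac = (0.86)^2 - 4*(-0.94)*1 = 0.7396 - (-3.76) = 4.4996.
  D >= 0, so the roots are real: z = (-b +/- sqrt(D)) / (2a) = (-0.86 +/- 2.121226) / (-1.88).
    z_1 = (-0.86 + 2.121226) / (-1.88) = -0.6709,   |z_1| = 0.6709.
    z_2 = (-0.86 - 2.121226) / (-1.88) = 1.5858,   |z_2| = 1.5858.
Moduli of all roots: 0.8000, 0.6709, 1.5858.
All moduli strictly greater than 1? No.
Verdict: Not stationary.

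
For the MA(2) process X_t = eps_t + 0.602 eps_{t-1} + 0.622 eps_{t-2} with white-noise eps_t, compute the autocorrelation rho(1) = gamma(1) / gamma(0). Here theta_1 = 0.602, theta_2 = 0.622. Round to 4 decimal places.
\rho(1) = 0.5582

For an MA(q) process with theta_0 = 1, the autocovariance is
  gamma(k) = sigma^2 * sum_{i=0..q-k} theta_i * theta_{i+k},
and rho(k) = gamma(k) / gamma(0). Sigma^2 cancels.
  numerator   = (1)*(0.602) + (0.602)*(0.622) = 0.976444.
  denominator = (1)^2 + (0.602)^2 + (0.622)^2 = 1.749288.
  rho(1) = 0.976444 / 1.749288 = 0.5582.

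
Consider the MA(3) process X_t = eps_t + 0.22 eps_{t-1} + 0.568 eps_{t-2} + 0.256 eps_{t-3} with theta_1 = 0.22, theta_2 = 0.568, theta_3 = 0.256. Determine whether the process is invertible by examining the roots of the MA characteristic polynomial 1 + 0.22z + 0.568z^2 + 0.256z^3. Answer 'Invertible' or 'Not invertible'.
\text{Invertible}

The MA(q) characteristic polynomial is P(z) = 1 + 0.22z + 0.568z^2 + 0.256z^3.
Invertibility requires all roots to lie outside the unit circle, i.e. |z| > 1 for every root.
Degree 3: look for a simple real root z0 first, then factor out (1 - z/z0) and solve the remaining quadratic.
Testing z0 = -2.5: P(-2.5) = 1 + (0.22)(-2.5) + (0.568)(-2.5)^2 + (0.256)(-2.5)^3
  = 1 + (-0.55) + (3.55) + (-4) = 0.  So z_0 = -2.5 is a root, |z_0| = 2.5.
Divide out the factor (1 + 0.4 z) = (1 - z/z0) (since 1/z0 = -0.4):
  P(z) = (1 + 0.4 z)(1 + (-0.18) z + (0.64) z^2)
  [check: z-coef -0.18 - (-0.4) = 0.22; z^2-coef 0.64 - (-0.4)(-0.18) = 0.568; z^3-coef -(-0.4)(0.64) = 0.256.]
Remaining roots from the quadratic factor 1 + (-0.18) z + (0.64) z^2:
  Set 1 + (-0.18) z + (0.64) z^2 = 0, i.e. a z^2 + b z + c = 0 with a = 0.64, b = -0.18, c = 1.
  Discriminant D = b^2 - 4ac = (-0.18)^2 - 4*(0.64)*1 = 0.0324 - (2.56) = -2.5276.
  D < 0, so the roots are the complex-conjugate pair z = (-b +/- i sqrt(-D)) / (2a) = 0.1406 +/- 1.2421i.
  For a conjugate pair |z|^2 = z * conj(z) = (product of roots) = c/a = 1/(0.64) = 1.5625, so |z| = sqrt(1.5625) = 1.25 for both roots.
Moduli of all roots: 2.5000, 1.2500, 1.2500.
All moduli strictly greater than 1? Yes.
Verdict: Invertible.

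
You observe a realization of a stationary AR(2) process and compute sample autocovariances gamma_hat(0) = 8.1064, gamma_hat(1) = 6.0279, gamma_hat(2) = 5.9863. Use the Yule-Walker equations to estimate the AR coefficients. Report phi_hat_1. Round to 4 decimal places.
\hat\phi_{1} = 0.4350

The Yule-Walker equations for an AR(p) process read, in matrix form,
  Gamma_p phi = r_p,   with   (Gamma_p)_{ij} = gamma(|i - j|),
                       (r_p)_i = gamma(i),   i,j = 1..p.
Substitute the sample gammas (Toeplitz matrix and right-hand side of size 2):
  Gamma_p = [[8.1064, 6.0279], [6.0279, 8.1064]]
  r_p     = [6.0279, 5.9863]
Written out:
  8.1064 phi_1 + 6.0279 phi_2 = 6.0279
  6.0279 phi_1 + 8.1064 phi_2 = 5.9863
Solve by Cramer's rule:
  det = gamma(0)^2 - gamma(1)^2 = (8.1064)^2 - (6.0279)^2 = 65.71372096 - 36.33557841 = 29.37814255
  phi_hat_1 = [gamma(1) gamma(0) - gamma(1) gamma(2)] / det = [(6.0279)(8.1064) - (6.0279)(5.9863)] / 29.37814255 = 12.77975079 / 29.37814255 = 0.435
  phi_hat_2 = [gamma(0) gamma(2) - gamma(1)^2] / det = [(8.1064)(5.9863) - (6.0279)^2] / 29.37814255 = 12.19176391 / 29.37814255 = 0.415
So phi_hat = [0.4350, 0.4150].
Therefore phi_hat_1 = 0.4350.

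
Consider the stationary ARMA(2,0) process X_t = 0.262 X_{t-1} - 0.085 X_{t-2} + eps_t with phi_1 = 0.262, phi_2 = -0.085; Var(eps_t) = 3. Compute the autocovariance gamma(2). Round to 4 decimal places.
\gamma(2) = -0.0697

Multiply the model equation by X_{t-k} and take expectations. With theta_0 = psi_0 = 1 and psi_j the MA(infinity) weights, this gives
  gamma(k) - sum_i phi_i gamma(k-i) = c_k,
  c_k = sigma^2 * sum_{j=k..q} theta_j psi_{j-k}   (c_k = 0 for k > q),
using gamma(-m) = gamma(m).
Pure AR (q = 0): c_0 = sigma^2 = 3, c_k = 0 for k >= 1.
Equations for k = 0, 1, 2 (AR order 2, c_2 = 0):
  (E0) gamma(0) = phi_1 gamma(1) + phi_2 gamma(2) + c_0
  (E1) gamma(1) = phi_1 gamma(0) + phi_2 gamma(1) + c_1
  (E2) gamma(2) = phi_1 gamma(1) + phi_2 gamma(0)
From (E1): gamma(1) = A gamma(0) + B with
  A = phi_1 / (1 - phi_2) = 0.262 / 1.085 = 0.241475,   B = c_1 / (1 - phi_2) = 0 / 1.085 = 0.
Insert (E2) into (E0): gamma(0) (1 - phi_2^2) = phi_1 (1 + phi_2) gamma(1) + c_0.
  phi_1 (1 + phi_2) = (0.262)(0.915) = 0.23973,   1 - phi_2^2 = 0.992775.
Replace gamma(1) by A gamma(0) + B and collect gamma(0):
  gamma(0) [0.992775 - (0.23973)(0.241475)] = c_0 = 3
  gamma(0) * 0.934886 = 3
  gamma(0) = 3 / 0.934886 = 3.208946.
  gamma(1) = A gamma(0) = (0.241475)(3.208946) = 0.774879.
  gamma(2) = phi_1 gamma(1) + phi_2 gamma(0) = (0.262)(0.774879) + (-0.085)(3.208946) = -0.069742.
Therefore gamma(2) = -0.0697 (to 4 decimal places).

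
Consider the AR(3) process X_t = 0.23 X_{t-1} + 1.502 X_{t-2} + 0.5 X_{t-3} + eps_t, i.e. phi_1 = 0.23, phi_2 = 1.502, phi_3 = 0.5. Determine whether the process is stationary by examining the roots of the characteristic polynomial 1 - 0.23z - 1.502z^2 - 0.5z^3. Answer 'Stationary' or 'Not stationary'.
\text{Not stationary}

The AR(p) characteristic polynomial is P(z) = 1 - 0.23z - 1.502z^2 - 0.5z^3.
Stationarity requires all roots to lie outside the unit circle, i.e. |z| > 1 for every root.
Degree 3: look for a simple real root z0 first, then factor out (1 - z/z0) and solve the remaining quadratic.
Testing z0 = -2.5: P(-2.5) = 1 + (-0.23)(-2.5) + (-1.502)(-2.5)^2 + (-0.5)(-2.5)^3
  = 1 + (0.575) + (-9.3875) + (7.8125) = 0.  So z_0 = -2.5 is a root, |z_0| = 2.5.
Divide out the factor (1 + 0.4 z) = (1 - z/z0) (since 1/z0 = -0.4):
  P(z) = (1 + 0.4 z)(1 + (-0.63) z + (-1.25) z^2)
  [check: z-coef -0.63 - (-0.4) = -0.23; z^2-coef -1.25 - (-0.4)(-0.63) = -1.502; z^3-coef -(-0.4)(-1.25) = -0.5.]
Remaining roots from the quadratic factor 1 + (-0.63) z + (-1.25) z^2:
  Set 1 + (-0.63) z + (-1.25) z^2 = 0, i.e. a z^2 + b z + c = 0 with a = -1.25, b = -0.63, c = 1.
  Discriminant D = b^2 - 4ac = (-0.63)^2 - 4*(-1.25)*1 = 0.3969 - (-5) = 5.3969.
  D >= 0, so the roots are real: z = (-b +/- sqrt(D)) / (2a) = (0.63 +/- 2.323123) / (-2.5).
    z_1 = (0.63 + 2.323123) / (-2.5) = -1.1812,   |z_1| = 1.1812.
    z_2 = (0.63 - 2.323123) / (-2.5) = 0.6772,   |z_2| = 0.6772.
Moduli of all roots: 2.5000, 1.1812, 0.6772.
All moduli strictly greater than 1? No.
Verdict: Not stationary.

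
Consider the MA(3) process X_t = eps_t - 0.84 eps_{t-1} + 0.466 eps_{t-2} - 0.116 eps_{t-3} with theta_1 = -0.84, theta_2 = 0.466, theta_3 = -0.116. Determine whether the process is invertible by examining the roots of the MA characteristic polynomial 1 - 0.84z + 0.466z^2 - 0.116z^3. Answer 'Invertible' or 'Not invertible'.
\text{Invertible}

The MA(q) characteristic polynomial is P(z) = 1 - 0.84z + 0.466z^2 - 0.116z^3.
Invertibility requires all roots to lie outside the unit circle, i.e. |z| > 1 for every root.
Degree 3: look for a simple real root z0 first, then factor out (1 - z/z0) and solve the remaining quadratic.
Testing z0 = 2.5: P(2.5) = 1 + (-0.84)(2.5) + (0.466)(2.5)^2 + (-0.116)(2.5)^3
  = 1 + (-2.1) + (2.9125) + (-1.8125) = 0.  So z_0 = 2.5 is a root, |z_0| = 2.5.
Divide out the factor (1 - 0.4 z) = (1 - z/z0) (since 1/z0 = 0.4):
  P(z) = (1 - 0.4 z)(1 + (-0.44) z + (0.29) z^2)
  [check: z-coef -0.44 - (0.4) = -0.84; z^2-coef 0.29 - (0.4)(-0.44) = 0.466; z^3-coef -(0.4)(0.29) = -0.116.]
Remaining roots from the quadratic factor 1 + (-0.44) z + (0.29) z^2:
  Set 1 + (-0.44) z + (0.29) z^2 = 0, i.e. a z^2 + b z + c = 0 with a = 0.29, b = -0.44, c = 1.
  Discriminant D = b^2 - 4ac = (-0.44)^2 - 4*(0.29)*1 = 0.1936 - (1.16) = -0.9664.
  D < 0, so the roots are the complex-conjugate pair z = (-b +/- i sqrt(-D)) / (2a) = 0.7586 +/- 1.6949i.
  For a conjugate pair |z|^2 = z * conj(z) = (product of roots) = c/a = 1/(0.29) = 3.448276, so |z| = sqrt(3.448276) = 1.857 for both roots.
Moduli of all roots: 2.5000, 1.8570, 1.8570.
All moduli strictly greater than 1? Yes.
Verdict: Invertible.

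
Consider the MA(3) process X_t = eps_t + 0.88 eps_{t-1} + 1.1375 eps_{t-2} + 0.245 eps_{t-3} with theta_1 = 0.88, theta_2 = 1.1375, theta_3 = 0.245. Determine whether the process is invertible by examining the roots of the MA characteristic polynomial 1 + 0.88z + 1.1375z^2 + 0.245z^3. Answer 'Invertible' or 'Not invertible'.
\text{Invertible}

The MA(q) characteristic polynomial is P(z) = 1 + 0.88z + 1.1375z^2 + 0.245z^3.
Invertibility requires all roots to lie outside the unit circle, i.e. |z| > 1 for every root.
Degree 3: look for a simple real root z0 first, then factor out (1 - z/z0) and solve the remaining quadratic.
Testing z0 = -4: P(-4) = 1 + (0.88)(-4) + (1.1375)(-4)^2 + (0.245)(-4)^3
  = 1 + (-3.52) + (18.2) + (-15.68) = 0.  So z_0 = -4 is a root, |z_0| = 4.
Divide out the factor (1 + 0.25 z) = (1 - z/z0) (since 1/z0 = -0.25):
  P(z) = (1 + 0.25 z)(1 + (0.63) z + (0.98) z^2)
  [check: z-coef 0.63 - (-0.25) = 0.88; z^2-coef 0.98 - (-0.25)(0.63) = 1.1375; z^3-coef -(-0.25)(0.98) = 0.245.]
Remaining roots from the quadratic factor 1 + (0.63) z + (0.98) z^2:
  Set 1 + (0.63) z + (0.98) z^2 = 0, i.e. a z^2 + b z + c = 0 with a = 0.98, b = 0.63, c = 1.
  Discriminant D = b^2 - 4ac = (0.63)^2 - 4*(0.98)*1 = 0.3969 - (3.92) = -3.5231.
  D < 0, so the roots are the complex-conjugate pair z = (-b +/- i sqrt(-D)) / (2a) = -0.3214 +/- 0.9576i.
  For a conjugate pair |z|^2 = z * conj(z) = (product of roots) = c/a = 1/(0.98) = 1.020408, so |z| = sqrt(1.020408) = 1.0102 for both roots.
Moduli of all roots: 4.0000, 1.0102, 1.0102.
All moduli strictly greater than 1? Yes.
Verdict: Invertible.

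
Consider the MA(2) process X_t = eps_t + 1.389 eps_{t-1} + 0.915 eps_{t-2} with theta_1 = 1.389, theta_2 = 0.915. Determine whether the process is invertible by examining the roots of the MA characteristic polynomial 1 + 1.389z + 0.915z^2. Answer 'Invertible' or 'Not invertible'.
\text{Invertible}

The MA(q) characteristic polynomial is P(z) = 1 + 1.389z + 0.915z^2.
Invertibility requires all roots to lie outside the unit circle, i.e. |z| > 1 for every root.
Set 1 + (1.389) z + (0.915) z^2 = 0, i.e. a z^2 + b z + c = 0 with a = 0.915, b = 1.389, c = 1.
Discriminant D = b^2 - 4ac = (1.389)^2 - 4*(0.915)*1 = 1.929321 - (3.66) = -1.730679.
D < 0, so the roots are the complex-conjugate pair z = (-b +/- i sqrt(-D)) / (2a) = -0.759 +/- 0.7189i.
For a conjugate pair |z|^2 = z * conj(z) = (product of roots) = c/a = 1/(0.915) = 1.092896, so |z| = sqrt(1.092896) = 1.0454 for both roots.
Moduli of all roots: 1.0454, 1.0454.
All moduli strictly greater than 1? Yes.
Verdict: Invertible.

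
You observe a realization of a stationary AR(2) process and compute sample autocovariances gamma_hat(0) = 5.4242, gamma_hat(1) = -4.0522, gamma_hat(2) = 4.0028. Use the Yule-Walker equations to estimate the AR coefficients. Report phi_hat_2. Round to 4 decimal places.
\hat\phi_{2} = 0.4070

The Yule-Walker equations for an AR(p) process read, in matrix form,
  Gamma_p phi = r_p,   with   (Gamma_p)_{ij} = gamma(|i - j|),
                       (r_p)_i = gamma(i),   i,j = 1..p.
Substitute the sample gammas (Toeplitz matrix and right-hand side of size 2):
  Gamma_p = [[5.4242, -4.0522], [-4.0522, 5.4242]]
  r_p     = [-4.0522, 4.0028]
Written out:
  5.4242 phi_1 - 4.0522 phi_2 = -4.0522
  -4.0522 phi_1 + 5.4242 phi_2 = 4.0028
Solve by Cramer's rule:
  det = gamma(0)^2 - gamma(1)^2 = (5.4242)^2 - (-4.0522)^2 = 29.42194564 - 16.42032484 = 13.0016208
  phi_hat_1 = [gamma(1) gamma(0) - gamma(1) gamma(2)] / det = [(-4.0522)(5.4242) - (-4.0522)(4.0028)] / 13.0016208 = -5.75979708 / 13.0016208 = -0.443
  phi_hat_2 = [gamma(0) gamma(2) - gamma(1)^2] / det = [(5.4242)(4.0028) - (-4.0522)^2] / 13.0016208 = 5.29166292 / 13.0016208 = 0.407
So phi_hat = [-0.4430, 0.4070].
Therefore phi_hat_2 = 0.4070.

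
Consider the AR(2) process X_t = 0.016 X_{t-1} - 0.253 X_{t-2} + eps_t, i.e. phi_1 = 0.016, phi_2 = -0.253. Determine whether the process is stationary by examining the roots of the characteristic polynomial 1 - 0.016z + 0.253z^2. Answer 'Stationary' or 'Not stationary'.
\text{Stationary}

The AR(p) characteristic polynomial is P(z) = 1 - 0.016z + 0.253z^2.
Stationarity requires all roots to lie outside the unit circle, i.e. |z| > 1 for every root.
Set 1 + (-0.016) z + (0.253) z^2 = 0, i.e. a z^2 + b z + c = 0 with a = 0.253, b = -0.016, c = 1.
Discriminant D = b^2 - 4ac = (-0.016)^2 - 4*(0.253)*1 = 0.000256 - (1.012) = -1.011744.
D < 0, so the roots are the complex-conjugate pair z = (-b +/- i sqrt(-D)) / (2a) = 0.0316 +/- 1.9879i.
For a conjugate pair |z|^2 = z * conj(z) = (product of roots) = c/a = 1/(0.253) = 3.952569, so |z| = sqrt(3.952569) = 1.9881 for both roots.
Moduli of all roots: 1.9881, 1.9881.
All moduli strictly greater than 1? Yes.
Verdict: Stationary.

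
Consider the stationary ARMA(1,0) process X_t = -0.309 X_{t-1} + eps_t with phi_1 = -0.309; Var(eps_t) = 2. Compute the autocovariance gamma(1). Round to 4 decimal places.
\gamma(1) = -0.6832

Multiply the model equation by X_{t-k} and take expectations. With theta_0 = psi_0 = 1 and psi_j the MA(infinity) weights, this gives
  gamma(k) - sum_i phi_i gamma(k-i) = c_k,
  c_k = sigma^2 * sum_{j=k..q} theta_j psi_{j-k}   (c_k = 0 for k > q),
using gamma(-m) = gamma(m).
Pure AR (q = 0): c_0 = sigma^2 = 2, c_k = 0 for k >= 1.
Equations for k = 0 and k = 1 (AR order 1):
  gamma(0) = phi_1 gamma(1) + c_0
  gamma(1) = phi_1 gamma(0) + c_1
Substituting the second into the first: gamma(0) (1 - phi_1^2) = c_0 + phi_1 c_1, so
  gamma(0) = c_0 / (1 - phi_1^2) = 2 / (1 - (-0.309)^2) = 2 / 0.904519 = 2.21112.
  gamma(1) = phi_1 gamma(0) = (-0.309)(2.21112) = -0.683236.
Therefore gamma(1) = -0.6832 (to 4 decimal places).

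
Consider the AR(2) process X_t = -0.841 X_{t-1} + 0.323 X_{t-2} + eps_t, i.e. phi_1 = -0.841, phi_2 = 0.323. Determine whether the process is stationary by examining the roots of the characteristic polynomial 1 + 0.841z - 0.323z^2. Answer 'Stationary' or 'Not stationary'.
\text{Not stationary}

The AR(p) characteristic polynomial is P(z) = 1 + 0.841z - 0.323z^2.
Stationarity requires all roots to lie outside the unit circle, i.e. |z| > 1 for every root.
Set 1 + (0.841) z + (-0.323) z^2 = 0, i.e. a z^2 + b z + c = 0 with a = -0.323, b = 0.841, c = 1.
Discriminant D = b^2 - 4ac = (0.841)^2 - 4*(-0.323)*1 = 0.707281 - (-1.292) = 1.999281.
D >= 0, so the roots are real: z = (-b +/- sqrt(D)) / (2a) = (-0.841 +/- 1.413959) / (-0.646).
  z_1 = (-0.841 + 1.413959) / (-0.646) = -0.8869,   |z_1| = 0.8869.
  z_2 = (-0.841 - 1.413959) / (-0.646) = 3.4906,   |z_2| = 3.4906.
Moduli of all roots: 0.8869, 3.4906.
All moduli strictly greater than 1? No.
Verdict: Not stationary.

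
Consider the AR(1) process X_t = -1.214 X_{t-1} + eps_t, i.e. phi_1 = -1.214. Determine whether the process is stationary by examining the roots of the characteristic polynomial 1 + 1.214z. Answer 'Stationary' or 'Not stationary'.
\text{Not stationary}

The AR(p) characteristic polynomial is P(z) = 1 + 1.214z.
Stationarity requires all roots to lie outside the unit circle, i.e. |z| > 1 for every root.
This is linear in z: 1 + (1.214) z = 0  =>  z = -1/(1.214) = -0.823723,  |z| = 0.823723.
Moduli of all roots: 0.8237.
All moduli strictly greater than 1? No.
Verdict: Not stationary.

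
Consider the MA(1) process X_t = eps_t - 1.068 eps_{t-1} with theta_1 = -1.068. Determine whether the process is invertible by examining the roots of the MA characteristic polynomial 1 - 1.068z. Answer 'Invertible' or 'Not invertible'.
\text{Not invertible}

The MA(q) characteristic polynomial is P(z) = 1 - 1.068z.
Invertibility requires all roots to lie outside the unit circle, i.e. |z| > 1 for every root.
This is linear in z: 1 + (-1.068) z = 0  =>  z = -1/(-1.068) = 0.93633,  |z| = 0.93633.
Moduli of all roots: 0.9363.
All moduli strictly greater than 1? No.
Verdict: Not invertible.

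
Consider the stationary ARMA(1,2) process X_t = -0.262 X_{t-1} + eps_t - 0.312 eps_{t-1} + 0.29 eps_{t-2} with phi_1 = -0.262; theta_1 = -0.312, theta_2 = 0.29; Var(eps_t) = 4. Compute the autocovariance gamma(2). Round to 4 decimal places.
\gamma(2) = 2.0836

Multiply the model equation by X_{t-k} and take expectations. With theta_0 = psi_0 = 1 and psi_j the MA(infinity) weights, this gives
  gamma(k) - sum_i phi_i gamma(k-i) = c_k,
  c_k = sigma^2 * sum_{j=k..q} theta_j psi_{j-k}   (c_k = 0 for k > q),
using gamma(-m) = gamma(m).
psi-weights needed (psi_j = theta_j + sum_i phi_i psi_{j-i}):
  psi_1 = theta_1 + phi_1 = -0.312 + (-0.262) = -0.574
  psi_2 = theta_2 + phi_1 psi_1 = 0.29 + (-0.262)(-0.574) = 0.440388
Right-hand sides:
  c_0 = sigma^2 (1 + theta_1 psi_1 + theta_2 psi_2) = 4 * (1 + (-0.312)(-0.574) + (0.29)(0.440388)) = 4 * 1.306801 = 5.227202
  c_1 = sigma^2 (theta_1 + theta_2 psi_1) = 4 * (-0.312 + (0.29)(-0.574)) = -1.91384
  c_2 = sigma^2 theta_2 = 4 * (0.29) = 1.16
Equations for k = 0 and k = 1 (AR order 1):
  gamma(0) = phi_1 gamma(1) + c_0
  gamma(1) = phi_1 gamma(0) + c_1
Substituting the second into the first: gamma(0) (1 - phi_1^2) = c_0 + phi_1 c_1, so
  gamma(0) = (c_0 + phi_1 c_1) / (1 - phi_1^2) = (5.227202 + (-0.262)(-1.91384)) / (1 - (-0.262)^2) = 5.728628 / 0.931356 = 6.150847.
  gamma(1) = phi_1 gamma(0) + c_1 = (-0.262)(6.150847) + (-1.91384) = -3.525362.
For k = 2: gamma(2) = phi_1 gamma(1) + c_2
  = (-0.262)(-3.525362) + (1.16) = 2.083645.
Therefore gamma(2) = 2.0836 (to 4 decimal places).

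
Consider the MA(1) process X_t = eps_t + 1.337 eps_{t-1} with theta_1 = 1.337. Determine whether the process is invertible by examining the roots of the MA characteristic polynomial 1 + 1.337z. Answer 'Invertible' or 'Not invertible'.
\text{Not invertible}

The MA(q) characteristic polynomial is P(z) = 1 + 1.337z.
Invertibility requires all roots to lie outside the unit circle, i.e. |z| > 1 for every root.
This is linear in z: 1 + (1.337) z = 0  =>  z = -1/(1.337) = -0.747943,  |z| = 0.747943.
Moduli of all roots: 0.7479.
All moduli strictly greater than 1? No.
Verdict: Not invertible.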